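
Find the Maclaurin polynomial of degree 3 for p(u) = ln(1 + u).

p(0) = 0
p′(0) = 1
p′′(0) = -1
p′′′(0) = 2

u^3/3 - u^2/2 + u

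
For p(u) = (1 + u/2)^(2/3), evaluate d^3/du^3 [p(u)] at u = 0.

1/27

Use the known series and substitute for the argument.
From the series, [u^3] p = 1/162; multiply by 3! = 6 to get 1/27.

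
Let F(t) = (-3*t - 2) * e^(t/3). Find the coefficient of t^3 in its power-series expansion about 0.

-29/162

Shift and add copies of the series according to the polynomial's terms.
F(0) = -2
F′(0) = -11/3
F′′(0) = -20/9
F′′′(0) = -29/27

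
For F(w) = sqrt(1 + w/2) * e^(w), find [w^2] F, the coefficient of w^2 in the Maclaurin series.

23/32

Expand each factor separately, then convolve coefficients.
So c_2 = F′′(0)/2! = 23/32.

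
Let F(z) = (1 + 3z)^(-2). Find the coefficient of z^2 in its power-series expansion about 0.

[z^0] = 1;  [z^1] = -6;  [z^2] = 27.
So c_2 = F′′(0)/2! = 27.

27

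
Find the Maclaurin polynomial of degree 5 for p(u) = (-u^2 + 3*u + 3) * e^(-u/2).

107*u^5/3840 - 23*u^4/128 + 13*u^3/16 - 17*u^2/8 + 3*u/2 + 3

Multiply each power in the prefactor through the base expansion.
p(0) = 3
p′(0) = 3/2
p′′(0) = -17/4
p′′′(0) = 39/8
p^(4)(0) = -69/16
p^(5)(0) = 107/32
The Taylor polynomial is Σ p^(k)(0)/k! · u^k.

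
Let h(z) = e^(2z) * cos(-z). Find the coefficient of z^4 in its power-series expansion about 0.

-7/24

Expand each factor separately, then convolve coefficients.
h(0) = 1
h′(0) = 2
h′′(0) = 3
h′′′(0) = 2
h^(4)(0) = -7
So c_4 = h^(4)(0)/4! = -7/24.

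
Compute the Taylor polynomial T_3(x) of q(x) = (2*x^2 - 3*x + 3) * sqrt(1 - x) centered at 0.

Multiply each power in the prefactor through the base expansion.
q(0) = 3
q′(0) = -9/2
q′′(0) = 25/4
q′′′(0) = -39/8

-13*x^3/16 + 25*x^2/8 - 9*x/2 + 3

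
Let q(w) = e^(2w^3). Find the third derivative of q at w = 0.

12

From the series, [w^3] q = 2; multiply by 3! = 6 to get 12.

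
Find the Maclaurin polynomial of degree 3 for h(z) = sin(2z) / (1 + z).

Take the Cauchy product of the two expansions.

2*z^3/3 - 2*z^2 + 2*z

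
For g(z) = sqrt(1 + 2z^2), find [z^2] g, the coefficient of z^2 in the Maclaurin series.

1

Use the known series and substitute for the argument.
So c_2 = g′′(0)/2! = 1.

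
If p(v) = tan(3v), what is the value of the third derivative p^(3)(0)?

From the series, [v^3] p = 9; multiply by 3! = 6 to get 54.

54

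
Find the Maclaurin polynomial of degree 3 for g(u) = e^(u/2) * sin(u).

-u^3/24 + u^2/2 + u

Write out both Maclaurin series and multiply, keeping only the needed powers.
[u^0] = 0;  [u^1] = 1;  [u^2] = 1/2;  [u^3] = -1/24.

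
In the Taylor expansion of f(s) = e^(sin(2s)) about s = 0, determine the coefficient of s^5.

Let u equal the inner series; expand the outer function in u and truncate.

-32/15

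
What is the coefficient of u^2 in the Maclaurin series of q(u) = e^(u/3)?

q(0) = 1
q′(0) = 1/3
q′′(0) = 1/9
Then c_k = q^(k)(0)/k! gives each Taylor coefficient.

1/18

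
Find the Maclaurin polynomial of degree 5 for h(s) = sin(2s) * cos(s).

Take the Cauchy product of the two expansions.
h(0) = 0
h′(0) = 2
h′′(0) = 0
h′′′(0) = -14
h^(4)(0) = 0
h^(5)(0) = 122
Then c_k = h^(k)(0)/k! gives each Taylor coefficient.

61*s^5/60 - 7*s^3/3 + 2*s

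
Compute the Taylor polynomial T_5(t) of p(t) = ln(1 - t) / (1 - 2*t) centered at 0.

-661*t^5/30 - 131*t^4/12 - 16*t^3/3 - 5*t^2/2 - t

Use 1/(1 - r) = Σ r^k on the denominator, then take the Cauchy product.
p(0) = 0
p′(0) = -1
p′′(0) = -5
p′′′(0) = -32
p^(4)(0) = -262
p^(5)(0) = -2644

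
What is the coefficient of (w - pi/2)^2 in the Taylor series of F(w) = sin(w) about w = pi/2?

F(pi/2) = 1
F′(pi/2) = 0
F′′(pi/2) = -1
Then c_k = F^(k)(pi/2)/k! gives each Taylor coefficient.

-1/2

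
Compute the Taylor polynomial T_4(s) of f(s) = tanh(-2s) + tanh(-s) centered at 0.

3*s^3 - 3*s

Expand each term separately and add.
[s^0] = 0;  [s^1] = -3;  [s^2] = 0;  [s^3] = 3;  [s^4] = 0.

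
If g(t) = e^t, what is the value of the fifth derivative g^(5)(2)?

e^(2)

The coefficient of (t - 2)^5 in the expansion is e^(2)/120, so g^(5)(2) = 5! * (e^(2)/120) = e^(2).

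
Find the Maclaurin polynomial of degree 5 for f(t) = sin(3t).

81*t^5/40 - 9*t^3/2 + 3*t

f(0) = 0
f′(0) = 3
f′′(0) = 0
f′′′(0) = -27
f^(4)(0) = 0
f^(5)(0) = 243
Dividing each by k! gives the coefficients c_0, ..., c_5.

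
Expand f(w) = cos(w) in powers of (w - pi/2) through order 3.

(w - pi/2)^3/6 - (w - pi/2)

Compute the successive derivatives at the expansion point and divide by k!.
f(pi/2) = 0
f′(pi/2) = -1
f′′(pi/2) = 0
f′′′(pi/2) = 1
The Taylor polynomial is Σ f^(k)(pi/2)/k! · (w - pi/2)^k.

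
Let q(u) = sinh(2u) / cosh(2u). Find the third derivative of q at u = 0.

-16

Invert the denominator's series and multiply.
The coefficient of u^3 in the expansion is -8/3, so q′′′(0) = 3! * (-8/3) = -16.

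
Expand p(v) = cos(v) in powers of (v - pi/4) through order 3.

p(pi/4) = sqrt(2)/2
p′(pi/4) = -sqrt(2)/2
p′′(pi/4) = -sqrt(2)/2
p′′′(pi/4) = sqrt(2)/2
Then c_k = p^(k)(pi/4)/k! gives each Taylor coefficient.

sqrt(2)*(v - pi/4)^3/12 - sqrt(2)*(v - pi/4)^2/4 - sqrt(2)*(v - pi/4)/2 + sqrt(2)/2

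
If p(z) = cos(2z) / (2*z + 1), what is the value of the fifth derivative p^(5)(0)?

Use 1/(1 - r) = Σ r^k on the denominator, then take the Cauchy product.
The coefficient of z^5 in the expansion is -52/3, so p^(5)(0) = 5! * (-52/3) = -2080.

-2080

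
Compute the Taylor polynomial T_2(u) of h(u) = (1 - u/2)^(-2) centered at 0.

3*u^2/4 + u + 1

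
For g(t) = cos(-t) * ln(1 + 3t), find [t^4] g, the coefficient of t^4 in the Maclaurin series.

Expand each factor separately, then convolve coefficients.
[t^0] = 0;  [t^1] = 3;  [t^2] = -9/2;  [t^3] = 15/2;  [t^4] = -18.

-18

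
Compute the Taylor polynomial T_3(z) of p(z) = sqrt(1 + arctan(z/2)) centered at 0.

Substitute the inner expansion into the outer series and collect powers.
p(0) = 1
p′(0) = 1/4
p′′(0) = -1/16
p′′′(0) = -5/64

-5*z^3/384 - z^2/32 + z/4 + 1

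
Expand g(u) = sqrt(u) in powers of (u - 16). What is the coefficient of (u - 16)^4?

g(16) = 4
g′(16) = 1/8
g′′(16) = -1/256
g′′′(16) = 3/8192
g^(4)(16) = -15/262144

-5/2097152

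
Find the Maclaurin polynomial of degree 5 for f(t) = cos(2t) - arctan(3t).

-243*t^5/5 + 2*t^4/3 + 9*t^3 - 2*t^2 - 3*t + 1

Add the two expansions coefficient-wise.
f(0) = 1
f′(0) = -3
f′′(0) = -4
f′′′(0) = 54
f^(4)(0) = 16
f^(5)(0) = -5832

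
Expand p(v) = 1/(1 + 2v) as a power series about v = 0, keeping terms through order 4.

Differentiate repeatedly and evaluate at the center.
[v^0] = 1;  [v^1] = -2;  [v^2] = 4;  [v^3] = -8;  [v^4] = 16.

16*v^4 - 8*v^3 + 4*v^2 - 2*v + 1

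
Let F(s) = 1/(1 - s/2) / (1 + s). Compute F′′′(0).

-15/4

Take the Cauchy product of the two expansions.
The coefficient of s^3 in the expansion is -5/8, so F′′′(0) = 3! * (-5/8) = -15/4.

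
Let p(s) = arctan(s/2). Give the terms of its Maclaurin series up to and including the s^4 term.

-s^3/24 + s/2

p(0) = 0
p′(0) = 1/2
p′′(0) = 0
p′′′(0) = -1/4
p^(4)(0) = 0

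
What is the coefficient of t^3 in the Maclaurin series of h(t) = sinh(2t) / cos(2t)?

Invert the denominator's series and multiply.
h(0) = 0
h′(0) = 2
h′′(0) = 0
h′′′(0) = 32
Dividing each by k! gives the coefficients c_0, ..., c_3.

16/3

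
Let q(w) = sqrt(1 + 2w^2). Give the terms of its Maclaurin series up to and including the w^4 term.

Differentiate repeatedly and evaluate at the center.

-w^4/2 + w^2 + 1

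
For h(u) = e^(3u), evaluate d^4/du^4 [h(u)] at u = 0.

81

Apply the Taylor formula c_k = f^(k)(a)/k!.
From the series, [u^4] h = 27/8; multiply by 4! = 24 to get 81.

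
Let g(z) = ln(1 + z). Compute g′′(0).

-1

Differentiate repeatedly and evaluate at the center.
The coefficient of z^2 in the expansion is -1/2, so g′′(0) = 2! * (-1/2) = -1.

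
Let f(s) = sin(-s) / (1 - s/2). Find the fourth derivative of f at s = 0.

-1

Multiply the two series term by term and collect like powers.
The coefficient of s^4 in the expansion is -1/24, so f^(4)(0) = 4! * (-1/24) = -1.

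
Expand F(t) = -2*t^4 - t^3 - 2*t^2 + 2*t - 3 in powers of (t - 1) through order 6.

[(t - 1)^0] = -6;  [(t - 1)^1] = -13;  [(t - 1)^2] = -17;  [(t - 1)^3] = -9;  [(t - 1)^4] = -2;  [(t - 1)^5] = 0;  [(t - 1)^6] = 0.

-2*(t - 1)^4 - 9*(t - 1)^3 - 17*(t - 1)^2 - 13*(t - 1) - 6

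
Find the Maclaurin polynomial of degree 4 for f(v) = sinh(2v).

4*v^3/3 + 2*v

Compute the successive derivatives at the expansion point and divide by k!.
f(0) = 0
f′(0) = 2
f′′(0) = 0
f′′′(0) = 8
f^(4)(0) = 0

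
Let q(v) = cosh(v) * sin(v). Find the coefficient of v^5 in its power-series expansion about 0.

-1/30

Expand each factor separately, then convolve coefficients.
[v^0] = 0;  [v^1] = 1;  [v^2] = 0;  [v^3] = 1/3;  [v^4] = 0;  [v^5] = -1/30.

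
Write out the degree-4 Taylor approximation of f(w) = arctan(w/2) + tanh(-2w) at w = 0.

21*w^3/8 - 3*w/2

Expand each term separately and add.
f(0) = 0
f′(0) = -3/2
f′′(0) = 0
f′′′(0) = 63/4
f^(4)(0) = 0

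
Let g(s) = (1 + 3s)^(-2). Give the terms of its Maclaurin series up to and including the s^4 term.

405*s^4 - 108*s^3 + 27*s^2 - 6*s + 1

g(0) = 1
g′(0) = -6
g′′(0) = 54
g′′′(0) = -648
g^(4)(0) = 9720
Then c_k = g^(k)(0)/k! gives each Taylor coefficient.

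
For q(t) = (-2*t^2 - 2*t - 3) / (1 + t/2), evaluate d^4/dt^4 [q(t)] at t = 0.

Shift and add copies of the series according to the polynomial's terms.
The coefficient of t^4 in the expansion is -7/16, so q^(4)(0) = 4! * (-7/16) = -21/2.

-21/2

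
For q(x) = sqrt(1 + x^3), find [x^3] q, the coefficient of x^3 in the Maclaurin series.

c_3 = q′′′(0)/3! = 1/2.

1/2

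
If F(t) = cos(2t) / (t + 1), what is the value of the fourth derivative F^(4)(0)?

Multiply the numerator's expansion by the denominator's geometric series.
The coefficient of t^4 in the expansion is -1/3, so F^(4)(0) = 4! * (-1/3) = -8.

-8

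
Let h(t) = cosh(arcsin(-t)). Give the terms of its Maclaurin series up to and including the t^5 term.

Let u equal the inner series; expand the outer function in u and truncate.

5*t^4/24 + t^2/2 + 1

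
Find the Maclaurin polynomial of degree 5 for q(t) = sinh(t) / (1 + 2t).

667*t^5/40 - 25*t^4/3 + 25*t^3/6 - 2*t^2 + t

Take the Cauchy product of the two expansions.
q(0) = 0
q′(0) = 1
q′′(0) = -4
q′′′(0) = 25
q^(4)(0) = -200
q^(5)(0) = 2001
Dividing each by k! gives the coefficients c_0, ..., c_5.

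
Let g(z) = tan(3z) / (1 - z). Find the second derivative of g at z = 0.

Write out both Maclaurin series and multiply, keeping only the needed powers.
The coefficient of z^2 in the expansion is 3, so g′′(0) = 2! * (3) = 6.

6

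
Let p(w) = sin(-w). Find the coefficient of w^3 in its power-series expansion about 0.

1/6

p(0) = 0
p′(0) = -1
p′′(0) = 0
p′′′(0) = 1
The Taylor polynomial is Σ p^(k)(0)/k! · w^k.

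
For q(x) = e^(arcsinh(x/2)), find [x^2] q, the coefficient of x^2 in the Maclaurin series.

1/8

Compose series: expand the inner function first, then feed it into the outer expansion.
q(0) = 1
q′(0) = 1/2
q′′(0) = 1/4
So c_2 = q′′(0)/2! = 1/8.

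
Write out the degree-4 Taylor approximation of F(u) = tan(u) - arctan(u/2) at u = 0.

3*u^3/8 + u/2

Expand each term separately and add.
F(0) = 0
F′(0) = 1/2
F′′(0) = 0
F′′′(0) = 9/4
F^(4)(0) = 0
Dividing each by k! gives the coefficients c_0, ..., c_4.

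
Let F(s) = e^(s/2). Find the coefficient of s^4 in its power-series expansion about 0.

1/384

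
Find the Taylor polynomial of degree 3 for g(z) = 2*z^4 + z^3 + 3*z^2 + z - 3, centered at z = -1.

[(z + 1)^0] = 0;  [(z + 1)^1] = -10;  [(z + 1)^2] = 12;  [(z + 1)^3] = -7.

-7*(z + 1)^3 + 12*(z + 1)^2 - 10*(z + 1)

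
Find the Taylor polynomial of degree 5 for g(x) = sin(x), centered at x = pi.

-(x - pi)^5/120 + (x - pi)^3/6 - (x - pi)

[(x - pi)^0] = 0;  [(x - pi)^1] = -1;  [(x - pi)^2] = 0;  [(x - pi)^3] = 1/6;  [(x - pi)^4] = 0;  [(x - pi)^5] = -1/120.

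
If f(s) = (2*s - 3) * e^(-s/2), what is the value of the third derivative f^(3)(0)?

Distribute the polynomial across the series and collect like powers.
From the series, [s^3] f = 5/16; multiply by 3! = 6 to get 15/8.

15/8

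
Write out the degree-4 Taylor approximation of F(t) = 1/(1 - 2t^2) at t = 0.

4*t^4 + 2*t^2 + 1

Compute the successive derivatives at the expansion point and divide by k!.
F(0) = 1
F′(0) = 0
F′′(0) = 4
F′′′(0) = 0
F^(4)(0) = 96
Then c_k = F^(k)(0)/k! gives each Taylor coefficient.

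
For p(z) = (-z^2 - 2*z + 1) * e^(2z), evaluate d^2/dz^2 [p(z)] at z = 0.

Multiply each power in the prefactor through the base expansion.
From the series, [z^2] p = -3; multiply by 2! = 2 to get -6.

-6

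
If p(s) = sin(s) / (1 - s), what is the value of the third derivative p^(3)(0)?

Write out both Maclaurin series and multiply, keeping only the needed powers.
The coefficient of s^3 in the expansion is 5/6, so p′′′(0) = 3! * (5/6) = 5.

5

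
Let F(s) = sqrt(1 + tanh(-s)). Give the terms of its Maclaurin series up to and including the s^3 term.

5*s^3/48 - s^2/8 - s/2 + 1

Compose series: expand the inner function first, then feed it into the outer expansion.
[s^0] = 1;  [s^1] = -1/2;  [s^2] = -1/8;  [s^3] = 5/48.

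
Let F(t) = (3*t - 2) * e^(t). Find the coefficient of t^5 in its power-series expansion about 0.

13/120

Distribute the polynomial across the series and collect like powers.
[t^0] = -2;  [t^1] = 1;  [t^2] = 2;  [t^3] = 7/6;  [t^4] = 5/12;  [t^5] = 13/120.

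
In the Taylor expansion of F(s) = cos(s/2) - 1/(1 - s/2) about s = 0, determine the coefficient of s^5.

-1/32

Add the two expansions coefficient-wise.
F(0) = 0
F′(0) = -1/2
F′′(0) = -3/4
F′′′(0) = -3/4
F^(4)(0) = -23/16
F^(5)(0) = -15/4
The Taylor polynomial is Σ F^(k)(0)/k! · s^k.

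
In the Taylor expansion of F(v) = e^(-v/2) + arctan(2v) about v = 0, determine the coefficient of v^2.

Combine the two series term by term.
F(0) = 1
F′(0) = 3/2
F′′(0) = 1/4
So c_2 = F′′(0)/2! = 1/8.

1/8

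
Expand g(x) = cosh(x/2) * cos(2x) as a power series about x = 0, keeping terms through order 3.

1 - 15*x^2/8

Multiply the two series term by term and collect like powers.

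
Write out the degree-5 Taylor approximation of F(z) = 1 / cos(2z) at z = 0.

10*z^4/3 + 2*z^2 + 1

Divide the numerator series by the denominator series (power-series long division).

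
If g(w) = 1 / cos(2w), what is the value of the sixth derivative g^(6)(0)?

3904

Invert the denominator's series and multiply.
The coefficient of w^6 in the expansion is 244/45, so g^(6)(0) = 6! * (244/45) = 3904.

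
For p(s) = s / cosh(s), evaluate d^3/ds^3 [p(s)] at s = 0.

Write the quotient as an unknown series and match coefficients against numerator = denominator · series.
The coefficient of s^3 in the expansion is -1/2, so p′′′(0) = 3! * (-1/2) = -3.

-3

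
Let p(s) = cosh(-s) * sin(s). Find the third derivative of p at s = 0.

2

Write out both Maclaurin series and multiply, keeping only the needed powers.
The coefficient of s^3 in the expansion is 1/3, so p′′′(0) = 3! * (1/3) = 2.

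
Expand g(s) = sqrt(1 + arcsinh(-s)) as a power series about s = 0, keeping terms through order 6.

-769*s^6/46080 - 43*s^5/1280 + s^4/384 + s^3/48 - s^2/8 - s/2 + 1

Plug the Maclaurin series of the inner function into that of the outer and collect terms.
g(0) = 1
g′(0) = -1/2
g′′(0) = -1/4
g′′′(0) = 1/8
g^(4)(0) = 1/16
g^(5)(0) = -129/32
g^(6)(0) = -769/64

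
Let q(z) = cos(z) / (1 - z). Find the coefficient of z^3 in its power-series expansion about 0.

Write out both Maclaurin series and multiply, keeping only the needed powers.
q(0) = 1
q′(0) = 1
q′′(0) = 1
q′′′(0) = 3
Dividing each by k! gives the coefficients c_0, ..., c_3.

1/2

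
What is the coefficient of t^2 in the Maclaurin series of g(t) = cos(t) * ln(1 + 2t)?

-2

Multiply the two series term by term and collect like powers.
[t^0] = 0;  [t^1] = 2;  [t^2] = -2.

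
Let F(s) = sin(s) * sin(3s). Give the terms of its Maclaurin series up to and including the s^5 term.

-5*s^4 + 3*s^2

Take the Cauchy product of the two expansions.
[s^0] = 0;  [s^1] = 0;  [s^2] = 3;  [s^3] = 0;  [s^4] = -5;  [s^5] = 0.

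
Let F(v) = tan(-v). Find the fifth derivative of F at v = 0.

Use the known series and substitute for the argument.
The coefficient of v^5 in the expansion is -2/15, so F^(5)(0) = 5! * (-2/15) = -16.

-16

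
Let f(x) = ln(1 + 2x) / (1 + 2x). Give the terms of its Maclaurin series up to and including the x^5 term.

1096*x^5/15 - 100*x^4/3 + 44*x^3/3 - 6*x^2 + 2*x

Take the Cauchy product of the two expansions.
f(0) = 0
f′(0) = 2
f′′(0) = -12
f′′′(0) = 88
f^(4)(0) = -800
f^(5)(0) = 8768
The Taylor polynomial is Σ f^(k)(0)/k! · x^k.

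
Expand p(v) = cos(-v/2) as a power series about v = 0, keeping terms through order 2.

1 - v^2/8

[v^0] = 1;  [v^1] = 0;  [v^2] = -1/8.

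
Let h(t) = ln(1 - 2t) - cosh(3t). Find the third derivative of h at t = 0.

-16

Add the two expansions coefficient-wise.
From the series, [t^3] h = -8/3; multiply by 3! = 6 to get -16.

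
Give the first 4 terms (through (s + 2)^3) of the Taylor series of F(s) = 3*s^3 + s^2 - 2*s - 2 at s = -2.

3*(s + 2)^3 - 17*(s + 2)^2 + 30*(s + 2) - 18

Apply the Taylor formula c_k = f^(k)(a)/k!.
F(-2) = -18
F′(-2) = 30
F′′(-2) = -34
F′′′(-2) = 18
Dividing each by k! gives the coefficients c_0, ..., c_3.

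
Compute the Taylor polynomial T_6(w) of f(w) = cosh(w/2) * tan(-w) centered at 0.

-341*w^5/1920 - 11*w^3/24 - w

Multiply the two series term by term and collect like powers.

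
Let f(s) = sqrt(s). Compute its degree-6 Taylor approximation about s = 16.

-21*(s - 16)^6/4294967296 + 7*(s - 16)^5/67108864 - 5*(s - 16)^4/2097152 + (s - 16)^3/16384 - (s - 16)^2/512 + (s - 16)/8 + 4

Use the known series and substitute for the argument.
f(16) = 4
f′(16) = 1/8
f′′(16) = -1/256
f′′′(16) = 3/8192
f^(4)(16) = -15/262144
f^(5)(16) = 105/8388608
f^(6)(16) = -945/268435456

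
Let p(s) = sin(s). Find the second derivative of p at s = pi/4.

The coefficient of (s - pi/4)^2 in the expansion is -sqrt(2)/4, so p′′(pi/4) = 2! * (-sqrt(2)/4) = -sqrt(2)/2.

-sqrt(2)/2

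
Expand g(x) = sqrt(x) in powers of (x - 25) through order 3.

(x - 25)^3/50000 - (x - 25)^2/1000 + (x - 25)/10 + 5

Apply the Taylor formula c_k = f^(k)(a)/k!.
[(x - 25)^0] = 5;  [(x - 25)^1] = 1/10;  [(x - 25)^2] = -1/1000;  [(x - 25)^3] = 1/50000.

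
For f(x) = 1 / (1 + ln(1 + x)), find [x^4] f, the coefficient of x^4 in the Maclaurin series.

11/3

Expand as Σ (-1)^k u^k with u equal to the inner function's series.
[x^0] = 1;  [x^1] = -1;  [x^2] = 3/2;  [x^3] = -7/3;  [x^4] = 11/3.
So c_4 = f^(4)(0)/4! = 11/3.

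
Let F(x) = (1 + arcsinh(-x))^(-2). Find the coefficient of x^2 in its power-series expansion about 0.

3

Substitute the inner expansion into the outer series and collect powers.
So c_2 = F′′(0)/2! = 3.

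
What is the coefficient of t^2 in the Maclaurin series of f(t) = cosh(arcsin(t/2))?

Let u equal the inner series; expand the outer function in u and truncate.
f(0) = 1
f′(0) = 0
f′′(0) = 1/4
Dividing each by k! gives the coefficients c_0, ..., c_2.

1/8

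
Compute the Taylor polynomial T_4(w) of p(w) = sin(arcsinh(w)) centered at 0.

-w^3/3 + w

Plug the Maclaurin series of the inner function into that of the outer and collect terms.
p(0) = 0
p′(0) = 1
p′′(0) = 0
p′′′(0) = -2
p^(4)(0) = 0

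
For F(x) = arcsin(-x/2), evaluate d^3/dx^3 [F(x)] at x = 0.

Compute the successive derivatives at the expansion point and divide by k!.
The coefficient of x^3 in the expansion is -1/48, so F′′′(0) = 3! * (-1/48) = -1/8.

-1/8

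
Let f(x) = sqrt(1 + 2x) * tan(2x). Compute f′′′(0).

Expand each factor separately, then convolve coefficients.
The coefficient of x^3 in the expansion is 5/3, so f′′′(0) = 3! * (5/3) = 10.

10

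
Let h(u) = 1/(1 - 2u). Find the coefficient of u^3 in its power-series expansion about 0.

h(0) = 1
h′(0) = 2
h′′(0) = 8
h′′′(0) = 48

8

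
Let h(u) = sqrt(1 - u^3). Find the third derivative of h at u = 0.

-3

Compute the successive derivatives at the expansion point and divide by k!.
The coefficient of u^3 in the expansion is -1/2, so h′′′(0) = 3! * (-1/2) = -3.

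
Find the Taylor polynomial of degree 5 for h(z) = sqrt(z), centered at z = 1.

h(1) = 1
h′(1) = 1/2
h′′(1) = -1/4
h′′′(1) = 3/8
h^(4)(1) = -15/16
h^(5)(1) = 105/32

7*(z - 1)^5/256 - 5*(z - 1)^4/128 + (z - 1)^3/16 - (z - 1)^2/8 + (z - 1)/2 + 1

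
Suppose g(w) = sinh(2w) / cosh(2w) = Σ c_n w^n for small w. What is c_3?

Divide the numerator series by the denominator series (power-series long division).
So c_3 = g′′′(0)/3! = -8/3.

-8/3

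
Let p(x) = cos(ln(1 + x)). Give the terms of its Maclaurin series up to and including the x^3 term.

Plug the Maclaurin series of the inner function into that of the outer and collect terms.

x^3/2 - x^2/2 + 1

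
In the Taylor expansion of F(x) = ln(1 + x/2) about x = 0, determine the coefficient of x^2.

Use the known series and substitute for the argument.
F(0) = 0
F′(0) = 1/2
F′′(0) = -1/4
So c_2 = F′′(0)/2! = -1/8.

-1/8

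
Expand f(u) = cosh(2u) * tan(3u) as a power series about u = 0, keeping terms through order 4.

Multiply the two series term by term and collect like powers.
[u^0] = 0;  [u^1] = 3;  [u^2] = 0;  [u^3] = 15;  [u^4] = 0.

15*u^3 + 3*u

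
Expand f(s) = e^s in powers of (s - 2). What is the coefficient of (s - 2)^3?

e^(2)/6

c_3 = f′′′(2)/3! = e^(2)/6.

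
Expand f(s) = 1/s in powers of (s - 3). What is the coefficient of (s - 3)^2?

1/27

f(3) = 1/3
f′(3) = -1/9
f′′(3) = 2/27
So c_2 = f′′(3)/2! = 1/27.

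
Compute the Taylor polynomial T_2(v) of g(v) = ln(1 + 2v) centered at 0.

[v^0] = 0;  [v^1] = 2;  [v^2] = -2.

-2*v^2 + 2*v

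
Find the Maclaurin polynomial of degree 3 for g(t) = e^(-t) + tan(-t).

-t^3/2 + t^2/2 - 2*t + 1

Add the two expansions coefficient-wise.
g(0) = 1
g′(0) = -2
g′′(0) = 1
g′′′(0) = -3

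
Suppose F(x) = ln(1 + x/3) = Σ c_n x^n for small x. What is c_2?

-1/18

Differentiate repeatedly and evaluate at the center.
[x^0] = 0;  [x^1] = 1/3;  [x^2] = -1/18.
So c_2 = F′′(0)/2! = -1/18.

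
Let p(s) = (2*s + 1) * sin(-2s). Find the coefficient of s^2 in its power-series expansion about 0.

-4

Multiply each power in the prefactor through the base expansion.
p(0) = 0
p′(0) = -2
p′′(0) = -8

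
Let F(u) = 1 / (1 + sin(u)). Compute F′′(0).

2

Use the geometric series for the reciprocal, then substitute.
From the series, [u^2] F = 1; multiply by 2! = 2 to get 2.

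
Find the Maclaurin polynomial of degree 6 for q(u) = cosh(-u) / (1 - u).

1111*u^6/720 + 37*u^5/24 + 37*u^4/24 + 3*u^3/2 + 3*u^2/2 + u + 1

Write out both Maclaurin series and multiply, keeping only the needed powers.
[u^0] = 1;  [u^1] = 1;  [u^2] = 3/2;  [u^3] = 3/2;  [u^4] = 37/24;  [u^5] = 37/24;  [u^6] = 1111/720.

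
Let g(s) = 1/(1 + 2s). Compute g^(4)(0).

384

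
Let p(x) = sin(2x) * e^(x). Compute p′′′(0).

-2

Multiply the two series term by term and collect like powers.
From the series, [x^3] p = -1/3; multiply by 3! = 6 to get -2.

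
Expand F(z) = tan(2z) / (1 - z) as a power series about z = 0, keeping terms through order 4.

14*z^4/3 + 14*z^3/3 + 2*z^2 + 2*z

Write out both Maclaurin series and multiply, keeping only the needed powers.
F(0) = 0
F′(0) = 2
F′′(0) = 4
F′′′(0) = 28
F^(4)(0) = 112
Then c_k = F^(k)(0)/k! gives each Taylor coefficient.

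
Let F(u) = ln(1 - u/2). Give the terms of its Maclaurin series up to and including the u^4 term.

-u^4/64 - u^3/24 - u^2/8 - u/2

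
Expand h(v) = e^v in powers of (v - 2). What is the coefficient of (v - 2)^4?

h(2) = e^(2)
h′(2) = e^(2)
h′′(2) = e^(2)
h′′′(2) = e^(2)
h^(4)(2) = e^(2)
So c_4 = h^(4)(2)/4! = e^(2)/24.

e^(2)/24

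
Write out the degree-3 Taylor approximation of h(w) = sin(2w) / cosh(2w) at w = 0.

-16*w^3/3 + 2*w

Invert the denominator's series and multiply.
h(0) = 0
h′(0) = 2
h′′(0) = 0
h′′′(0) = -32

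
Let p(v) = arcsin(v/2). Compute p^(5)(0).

9/32

Apply the Taylor formula c_k = f^(k)(a)/k!.
The coefficient of v^5 in the expansion is 3/1280, so p^(5)(0) = 5! * (3/1280) = 9/32.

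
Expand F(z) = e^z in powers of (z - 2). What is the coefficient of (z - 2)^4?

Apply the Taylor formula c_k = f^(k)(a)/k!.
[(z - 2)^0] = e^(2);  [(z - 2)^1] = e^(2);  [(z - 2)^2] = e^(2)/2;  [(z - 2)^3] = e^(2)/6;  [(z - 2)^4] = e^(2)/24.

e^(2)/24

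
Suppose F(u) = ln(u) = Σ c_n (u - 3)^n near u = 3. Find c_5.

F(3) = ln(3)
F′(3) = 1/3
F′′(3) = -1/9
F′′′(3) = 2/27
F^(4)(3) = -2/27
F^(5)(3) = 8/81

1/1215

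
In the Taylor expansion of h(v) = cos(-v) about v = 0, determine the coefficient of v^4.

1/24

Compute the successive derivatives at the expansion point and divide by k!.
h(0) = 1
h′(0) = 0
h′′(0) = -1
h′′′(0) = 0
h^(4)(0) = 1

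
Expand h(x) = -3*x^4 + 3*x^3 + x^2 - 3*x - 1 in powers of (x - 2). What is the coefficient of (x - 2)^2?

-53

h(2) = -27
h′(2) = -59
h′′(2) = -106
The Taylor polynomial is Σ h^(k)(2)/k! · (x - 2)^k.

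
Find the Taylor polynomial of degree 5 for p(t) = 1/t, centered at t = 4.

-(t - 4)^5/4096 + (t - 4)^4/1024 - (t - 4)^3/256 + (t - 4)^2/64 - (t - 4)/16 + 1/4

[(t - 4)^0] = 1/4;  [(t - 4)^1] = -1/16;  [(t - 4)^2] = 1/64;  [(t - 4)^3] = -1/256;  [(t - 4)^4] = 1/1024;  [(t - 4)^5] = -1/4096.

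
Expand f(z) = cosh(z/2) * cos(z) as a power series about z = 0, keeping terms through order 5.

Expand each factor separately, then convolve coefficients.

-7*z^4/384 - 3*z^2/8 + 1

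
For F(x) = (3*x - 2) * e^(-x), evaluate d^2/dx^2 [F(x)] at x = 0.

Shift and add copies of the series according to the polynomial's terms.
The coefficient of x^2 in the expansion is -4, so F′′(0) = 2! * (-4) = -8.

-8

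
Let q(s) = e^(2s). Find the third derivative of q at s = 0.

The coefficient of s^3 in the expansion is 4/3, so q′′′(0) = 3! * (4/3) = 8.

8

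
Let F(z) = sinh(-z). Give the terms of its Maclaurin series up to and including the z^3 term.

-z^3/6 - z

Differentiate repeatedly and evaluate at the center.
F(0) = 0
F′(0) = -1
F′′(0) = 0
F′′′(0) = -1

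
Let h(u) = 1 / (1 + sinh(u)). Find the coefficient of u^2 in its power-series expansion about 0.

Use the geometric series for the reciprocal, then substitute.
h(0) = 1
h′(0) = -1
h′′(0) = 2
So c_2 = h′′(0)/2! = 1.

1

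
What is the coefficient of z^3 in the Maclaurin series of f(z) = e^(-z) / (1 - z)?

1/3

Expand 1/(denominator) as a geometric series and multiply by the numerator's series.
f(0) = 1
f′(0) = 0
f′′(0) = 1
f′′′(0) = 2
So c_3 = f′′′(0)/3! = 1/3.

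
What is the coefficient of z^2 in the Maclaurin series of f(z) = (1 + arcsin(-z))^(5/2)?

Substitute the inner expansion into the outer series and collect powers.
So c_2 = f′′(0)/2! = 15/8.

15/8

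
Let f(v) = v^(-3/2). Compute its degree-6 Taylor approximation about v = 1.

f(1) = 1
f′(1) = -3/2
f′′(1) = 15/4
f′′′(1) = -105/8
f^(4)(1) = 945/16
f^(5)(1) = -10395/32
f^(6)(1) = 135135/64

3003*(v - 1)^6/1024 - 693*(v - 1)^5/256 + 315*(v - 1)^4/128 - 35*(v - 1)^3/16 + 15*(v - 1)^2/8 - 3*(v - 1)/2 + 1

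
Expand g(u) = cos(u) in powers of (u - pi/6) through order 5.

-(u - pi/6)^5/240 + sqrt(3)*(u - pi/6)^4/48 + (u - pi/6)^3/12 - sqrt(3)*(u - pi/6)^2/4 - (u - pi/6)/2 + sqrt(3)/2

g(pi/6) = sqrt(3)/2
g′(pi/6) = -1/2
g′′(pi/6) = -sqrt(3)/2
g′′′(pi/6) = 1/2
g^(4)(pi/6) = sqrt(3)/2
g^(5)(pi/6) = -1/2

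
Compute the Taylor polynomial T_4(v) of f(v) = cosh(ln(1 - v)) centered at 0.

v^4/2 + v^3/2 + v^2/2 + 1

Substitute the inner expansion into the outer series and collect powers.
[v^0] = 1;  [v^1] = 0;  [v^2] = 1/2;  [v^3] = 1/2;  [v^4] = 1/2.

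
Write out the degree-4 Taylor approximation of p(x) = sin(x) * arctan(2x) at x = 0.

-3*x^4 + 2*x^2

Write out both Maclaurin series and multiply, keeping only the needed powers.
p(0) = 0
p′(0) = 0
p′′(0) = 4
p′′′(0) = 0
p^(4)(0) = -72
Then c_k = p^(k)(0)/k! gives each Taylor coefficient.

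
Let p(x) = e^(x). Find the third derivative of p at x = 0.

1

From the series, [x^3] p = 1/6; multiply by 3! = 6 to get 1.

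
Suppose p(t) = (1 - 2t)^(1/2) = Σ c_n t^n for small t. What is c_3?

-1/2

Differentiate repeatedly and evaluate at the center.
p(0) = 1
p′(0) = -1
p′′(0) = -1
p′′′(0) = -3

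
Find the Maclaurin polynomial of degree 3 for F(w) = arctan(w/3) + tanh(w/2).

-35*w^3/648 + 5*w/6

Combine the two series term by term.
[w^0] = 0;  [w^1] = 5/6;  [w^2] = 0;  [w^3] = -35/648.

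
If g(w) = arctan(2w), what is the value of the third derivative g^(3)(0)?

-16

Differentiate repeatedly and evaluate at the center.
From the series, [w^3] g = -8/3; multiply by 3! = 6 to get -16.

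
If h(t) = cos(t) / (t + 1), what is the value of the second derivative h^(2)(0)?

1

Use 1/(1 - r) = Σ r^k on the denominator, then take the Cauchy product.
The coefficient of t^2 in the expansion is 1/2, so h′′(0) = 2! * (1/2) = 1.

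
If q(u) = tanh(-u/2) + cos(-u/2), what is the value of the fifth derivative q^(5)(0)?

-1/2

Expand each term separately and add.
The coefficient of u^5 in the expansion is -1/240, so q^(5)(0) = 5! * (-1/240) = -1/2.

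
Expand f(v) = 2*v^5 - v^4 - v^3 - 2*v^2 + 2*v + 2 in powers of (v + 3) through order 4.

-31*(v + 3)^4 + 191*(v + 3)^3 - 587*(v + 3)^2 + 905*(v + 3) - 562

f(-3) = -562
f′(-3) = 905
f′′(-3) = -1174
f′′′(-3) = 1146
f^(4)(-3) = -744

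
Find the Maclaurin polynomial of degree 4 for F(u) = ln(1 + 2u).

-4*u^4 + 8*u^3/3 - 2*u^2 + 2*u

F(0) = 0
F′(0) = 2
F′′(0) = -4
F′′′(0) = 16
F^(4)(0) = -96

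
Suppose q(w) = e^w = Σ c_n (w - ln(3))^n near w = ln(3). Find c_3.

1/2

c_3 = q′′′(ln(3))/3! = 1/2.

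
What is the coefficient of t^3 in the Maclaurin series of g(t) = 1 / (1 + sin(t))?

-5/6

Expand as Σ (-1)^k u^k with u equal to the inner function's series.
[t^0] = 1;  [t^1] = -1;  [t^2] = 1;  [t^3] = -5/6.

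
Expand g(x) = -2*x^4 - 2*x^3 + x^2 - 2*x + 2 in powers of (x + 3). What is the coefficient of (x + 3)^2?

g(-3) = -91
g′(-3) = 154
g′′(-3) = -178

-89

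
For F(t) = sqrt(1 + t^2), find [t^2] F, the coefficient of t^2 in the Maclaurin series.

Apply the Taylor formula c_k = f^(k)(a)/k!.
[t^0] = 1;  [t^1] = 0;  [t^2] = 1/2.

1/2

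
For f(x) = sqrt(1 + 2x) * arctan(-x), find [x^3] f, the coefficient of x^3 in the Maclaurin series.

5/6

Write out both Maclaurin series and multiply, keeping only the needed powers.
f(0) = 0
f′(0) = -1
f′′(0) = -2
f′′′(0) = 5
So c_3 = f′′′(0)/3! = 5/6.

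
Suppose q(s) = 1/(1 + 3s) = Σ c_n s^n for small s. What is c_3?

-27

Differentiate repeatedly and evaluate at the center.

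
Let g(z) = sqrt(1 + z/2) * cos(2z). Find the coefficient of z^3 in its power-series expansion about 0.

Expand each factor separately, then convolve coefficients.
g(0) = 1
g′(0) = 1/4
g′′(0) = -65/16
g′′′(0) = -189/64
So c_3 = g′′′(0)/3! = -63/128.

-63/128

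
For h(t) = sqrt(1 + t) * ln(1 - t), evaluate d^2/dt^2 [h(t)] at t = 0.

Expand each factor separately, then convolve coefficients.
The coefficient of t^2 in the expansion is -1, so h′′(0) = 2! * (-1) = -2.

-2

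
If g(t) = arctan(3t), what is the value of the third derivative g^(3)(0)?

-54

Apply the Taylor formula c_k = f^(k)(a)/k!.
The coefficient of t^3 in the expansion is -9, so g′′′(0) = 3! * (-9) = -54.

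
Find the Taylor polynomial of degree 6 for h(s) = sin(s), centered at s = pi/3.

-sqrt(3)*(s - pi/3)^6/1440 + (s - pi/3)^5/240 + sqrt(3)*(s - pi/3)^4/48 - (s - pi/3)^3/12 - sqrt(3)*(s - pi/3)^2/4 + (s - pi/3)/2 + sqrt(3)/2

[(s - pi/3)^0] = sqrt(3)/2;  [(s - pi/3)^1] = 1/2;  [(s - pi/3)^2] = -sqrt(3)/4;  [(s - pi/3)^3] = -1/12;  [(s - pi/3)^4] = sqrt(3)/48;  [(s - pi/3)^5] = 1/240;  [(s - pi/3)^6] = -sqrt(3)/1440.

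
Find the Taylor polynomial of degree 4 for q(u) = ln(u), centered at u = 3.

Apply the Taylor formula c_k = f^(k)(a)/k!.
q(3) = ln(3)
q′(3) = 1/3
q′′(3) = -1/9
q′′′(3) = 2/27
q^(4)(3) = -2/27

-(u - 3)^4/324 + (u - 3)^3/81 - (u - 3)^2/18 + (u - 3)/3 + ln(3)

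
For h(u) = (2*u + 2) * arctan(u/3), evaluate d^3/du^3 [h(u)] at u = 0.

-4/27

Distribute the polynomial across the series and collect like powers.
The coefficient of u^3 in the expansion is -2/81, so h′′′(0) = 3! * (-2/81) = -4/27.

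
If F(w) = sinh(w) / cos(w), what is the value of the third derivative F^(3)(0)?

Write the quotient as an unknown series and match coefficients against numerator = denominator · series.
The coefficient of w^3 in the expansion is 2/3, so F′′′(0) = 3! * (2/3) = 4.

4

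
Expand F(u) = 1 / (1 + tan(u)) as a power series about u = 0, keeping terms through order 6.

Use the geometric series for the reciprocal, then substitute.
F(0) = 1
F′(0) = -1
F′′(0) = 2
F′′′(0) = -8
F^(4)(0) = 40
F^(5)(0) = -256
F^(6)(0) = 1952

122*u^6/45 - 32*u^5/15 + 5*u^4/3 - 4*u^3/3 + u^2 - u + 1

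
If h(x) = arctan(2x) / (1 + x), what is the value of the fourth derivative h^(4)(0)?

16

Multiply the two series term by term and collect like powers.
The coefficient of x^4 in the expansion is 2/3, so h^(4)(0) = 4! * (2/3) = 16.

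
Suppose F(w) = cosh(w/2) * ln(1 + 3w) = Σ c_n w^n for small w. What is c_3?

Expand each factor separately, then convolve coefficients.
F(0) = 0
F′(0) = 3
F′′(0) = -9
F′′′(0) = 225/4

75/8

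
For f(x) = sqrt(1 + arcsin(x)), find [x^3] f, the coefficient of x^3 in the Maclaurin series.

Substitute the inner expansion into the outer series and collect powers.
f(0) = 1
f′(0) = 1/2
f′′(0) = -1/4
f′′′(0) = 7/8
So c_3 = f′′′(0)/3! = 7/48.

7/48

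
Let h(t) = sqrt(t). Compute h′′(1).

Differentiate repeatedly and evaluate at the center.
From the series, [(t - 1)^2] h = -1/8; multiply by 2! = 2 to get -1/4.

-1/4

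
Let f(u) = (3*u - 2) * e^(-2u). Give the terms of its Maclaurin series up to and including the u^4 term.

-16*u^4/3 + 26*u^3/3 - 10*u^2 + 7*u - 2

Distribute the polynomial across the series and collect like powers.
[u^0] = -2;  [u^1] = 7;  [u^2] = -10;  [u^3] = 26/3;  [u^4] = -16/3.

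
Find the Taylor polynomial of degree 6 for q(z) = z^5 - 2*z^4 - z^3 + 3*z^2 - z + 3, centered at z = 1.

(z - 1)^5 + 3*(z - 1)^4 + (z - 1)^3 - 2*(z - 1)^2 - (z - 1) + 3

Compute the successive derivatives at the expansion point and divide by k!.
[(z - 1)^0] = 3;  [(z - 1)^1] = -1;  [(z - 1)^2] = -2;  [(z - 1)^3] = 1;  [(z - 1)^4] = 3;  [(z - 1)^5] = 1;  [(z - 1)^6] = 0.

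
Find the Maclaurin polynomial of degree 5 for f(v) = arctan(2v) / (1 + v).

86*v^5/15 + 2*v^4/3 - 2*v^3/3 - 2*v^2 + 2*v

Take the Cauchy product of the two expansions.
f(0) = 0
f′(0) = 2
f′′(0) = -4
f′′′(0) = -4
f^(4)(0) = 16
f^(5)(0) = 688
The Taylor polynomial is Σ f^(k)(0)/k! · v^k.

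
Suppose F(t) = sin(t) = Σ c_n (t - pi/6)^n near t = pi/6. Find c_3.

Use the known series and substitute for the argument.
F(pi/6) = 1/2
F′(pi/6) = sqrt(3)/2
F′′(pi/6) = -1/2
F′′′(pi/6) = -sqrt(3)/2
Then c_k = F^(k)(pi/6)/k! gives each Taylor coefficient.

-sqrt(3)/12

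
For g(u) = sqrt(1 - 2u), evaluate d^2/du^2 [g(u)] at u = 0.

-1

Compute the successive derivatives at the expansion point and divide by k!.
The coefficient of u^2 in the expansion is -1/2, so g′′(0) = 2! * (-1/2) = -1.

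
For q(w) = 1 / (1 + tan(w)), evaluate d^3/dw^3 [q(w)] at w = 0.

Expand as Σ (-1)^k u^k with u equal to the inner function's series.
The coefficient of w^3 in the expansion is -4/3, so q′′′(0) = 3! * (-4/3) = -8.

-8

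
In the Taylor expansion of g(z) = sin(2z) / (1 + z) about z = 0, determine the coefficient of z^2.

Expand each factor separately, then convolve coefficients.
[z^0] = 0;  [z^1] = 2;  [z^2] = -2.
So c_2 = g′′(0)/2! = -2.

-2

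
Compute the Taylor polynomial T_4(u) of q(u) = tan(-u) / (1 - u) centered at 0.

-4*u^4/3 - 4*u^3/3 - u^2 - u

Write out both Maclaurin series and multiply, keeping only the needed powers.
q(0) = 0
q′(0) = -1
q′′(0) = -2
q′′′(0) = -8
q^(4)(0) = -32
The Taylor polynomial is Σ q^(k)(0)/k! · u^k.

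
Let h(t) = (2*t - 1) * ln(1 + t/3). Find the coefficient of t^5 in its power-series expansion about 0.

Multiply each power in the prefactor through the base expansion.
h(0) = 0
h′(0) = -1/3
h′′(0) = 13/9
h′′′(0) = -20/27
h^(4)(0) = 2/3
h^(5)(0) = -68/81

-17/2430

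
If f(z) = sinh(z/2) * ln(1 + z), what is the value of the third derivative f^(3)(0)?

Take the Cauchy product of the two expansions.
The coefficient of z^3 in the expansion is -1/4, so f′′′(0) = 3! * (-1/4) = -3/2.

-3/2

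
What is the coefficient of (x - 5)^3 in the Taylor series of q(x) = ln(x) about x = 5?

c_3 = q′′′(5)/3! = 1/375.

1/375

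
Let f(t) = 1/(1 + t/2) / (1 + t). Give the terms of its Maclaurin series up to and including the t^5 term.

Multiply the two series term by term and collect like powers.
f(0) = 1
f′(0) = -3/2
f′′(0) = 7/2
f′′′(0) = -45/4
f^(4)(0) = 93/2
f^(5)(0) = -945/4

-63*t^5/32 + 31*t^4/16 - 15*t^3/8 + 7*t^2/4 - 3*t/2 + 1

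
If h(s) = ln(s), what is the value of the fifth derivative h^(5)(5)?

From the series, [(s - 5)^5] h = 1/15625; multiply by 5! = 120 to get 24/3125.

24/3125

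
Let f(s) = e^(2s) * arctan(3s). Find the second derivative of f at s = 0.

12

Take the Cauchy product of the two expansions.
The coefficient of s^2 in the expansion is 6, so f′′(0) = 2! * (6) = 12.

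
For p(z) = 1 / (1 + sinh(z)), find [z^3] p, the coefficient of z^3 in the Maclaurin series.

-7/6

Write 1/(1+u) = 1 - u + u^2 - u^3 + ... and substitute the series for u.
[z^0] = 1;  [z^1] = -1;  [z^2] = 1;  [z^3] = -7/6.
So c_3 = p′′′(0)/3! = -7/6.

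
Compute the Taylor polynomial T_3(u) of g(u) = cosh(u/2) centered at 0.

u^2/8 + 1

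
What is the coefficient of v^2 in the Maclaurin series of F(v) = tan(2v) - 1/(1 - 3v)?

-9

Expand each term separately and add.
F(0) = -1
F′(0) = -1
F′′(0) = -18
Dividing each by k! gives the coefficients c_0, ..., c_2.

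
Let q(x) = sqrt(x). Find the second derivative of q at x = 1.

-1/4

The coefficient of (x - 1)^2 in the expansion is -1/8, so q′′(1) = 2! * (-1/8) = -1/4.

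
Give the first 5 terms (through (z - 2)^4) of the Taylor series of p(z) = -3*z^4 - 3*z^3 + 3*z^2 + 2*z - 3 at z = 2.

-3*(z - 2)^4 - 27*(z - 2)^3 - 87*(z - 2)^2 - 118*(z - 2) - 59

p(2) = -59
p′(2) = -118
p′′(2) = -174
p′′′(2) = -162
p^(4)(2) = -72
Dividing each by k! gives the coefficients c_0, ..., c_4.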